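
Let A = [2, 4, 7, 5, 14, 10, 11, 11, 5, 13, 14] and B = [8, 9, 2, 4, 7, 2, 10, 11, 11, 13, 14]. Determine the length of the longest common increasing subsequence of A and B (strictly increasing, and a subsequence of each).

For each value that appears in both, track the longest common increasing run ending there.
The best achievable length is 7; one witness is 2, 4, 7, 10, 11, 13, 14 (A-positions 1,2,3,6,7,10,11, B-positions 3,4,5,7,8,10,11).

7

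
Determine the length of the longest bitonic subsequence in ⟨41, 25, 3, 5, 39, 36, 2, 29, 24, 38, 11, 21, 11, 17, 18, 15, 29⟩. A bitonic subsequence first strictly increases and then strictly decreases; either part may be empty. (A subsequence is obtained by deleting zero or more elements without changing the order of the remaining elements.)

Let inc[i] be the LIS ending at i and dec[i] the longest strictly decreasing subsequence starting at i. inc = [1, 1, 1, 2, 3, 3, 1, 3, 3, 4, 3, 4, 3, 4, 5, 4, 6], dec = [8, 5, 2, 2, 7, 6, 1, 5, 4, 4, 1, 3, 1, 2, 2, 1, 1].
max_i inc[i]+dec[i]−1 = 9, with one witness 3, 5, 39, 36, 29, 24, 21, 18, 15.

9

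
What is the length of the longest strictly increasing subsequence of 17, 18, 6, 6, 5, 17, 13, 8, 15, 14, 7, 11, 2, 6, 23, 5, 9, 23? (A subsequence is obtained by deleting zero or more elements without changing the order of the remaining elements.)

Let dp[i] be the longest increasing subsequence ending at position i. Then dp = [1, 2, 1, 1, 1, 2, 2, 2, 3, 3, 2, 3, 1, 2, 4, 2, 3, 4].
The maximum is 4; one witness is 6, 13, 15, 23 at positions 3,7,9,15.

4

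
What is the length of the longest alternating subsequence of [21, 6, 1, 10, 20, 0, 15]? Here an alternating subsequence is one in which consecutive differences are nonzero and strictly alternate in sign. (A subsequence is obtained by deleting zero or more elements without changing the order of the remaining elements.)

Track the best alternating length ending on an up-step vs a down-step at each position: up/down = 1/1, 1/2, 1/2, 3/2, 3/2, 1/4, 5/4.
The maximum over both is 5; one such subsequence is 21, 6, 10, 0, 15.

5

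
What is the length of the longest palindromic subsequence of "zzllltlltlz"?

One longest palindromic subsequence is zllltlllz (positions 1,3,4,5,6,7,8,10,11); it reads the same forward and backward, and the interval DP gives dp[1][11] = 9.

9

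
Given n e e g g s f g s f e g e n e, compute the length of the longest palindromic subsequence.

One longest palindromic subsequence is eegfsfgee (positions 2,3,4,7,9,10,12,13,15); it reads the same forward and backward, and the interval DP gives dp[1][15] = 9.

9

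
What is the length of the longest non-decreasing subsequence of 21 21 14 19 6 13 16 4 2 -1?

3

Scanning left to right, the best length ending at each element is: 21→1, 21→2, 14→1, 19→2, 6→1, 13→2, 16→3, 4→1, 2→1, -1→1.
So the longest non-decreasing subsequence has length 3, e.g. 6, 13, 16.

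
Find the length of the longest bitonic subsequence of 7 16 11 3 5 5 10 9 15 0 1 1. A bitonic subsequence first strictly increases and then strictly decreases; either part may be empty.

One longest bitonic subsequence is 7, 16, 11, 10, 9, 1 (positions 1,2,3,7,8,12): it rises to 16 then falls. Length 6 is optimal.

6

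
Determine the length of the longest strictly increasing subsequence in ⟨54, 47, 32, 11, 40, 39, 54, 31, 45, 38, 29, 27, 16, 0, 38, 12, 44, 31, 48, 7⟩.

5

One longest increasing subsequence is 11, 31, 38, 44, 48 (positions 4,8,10,17,19), of length 5; no longer one exists.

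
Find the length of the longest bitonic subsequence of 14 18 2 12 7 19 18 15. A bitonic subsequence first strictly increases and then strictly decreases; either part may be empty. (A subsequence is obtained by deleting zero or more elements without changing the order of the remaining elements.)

5

One longest bitonic subsequence is 14, 18, 19, 18, 15 (positions 1,2,6,7,8): it rises to 19 then falls. Length 5 is optimal.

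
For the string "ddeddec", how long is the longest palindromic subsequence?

5

One longest palindromic subsequence is ddedd (positions 1,2,3,4,5); it reads the same forward and backward, and the interval DP gives dp[1][7] = 5.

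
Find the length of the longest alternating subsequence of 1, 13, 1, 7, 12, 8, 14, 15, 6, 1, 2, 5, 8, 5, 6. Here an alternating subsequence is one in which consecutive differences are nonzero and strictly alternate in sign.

A longest alternating subsequence is 1, 13, 1, 12, 8, 14, 6, 8, 5, 6 (positions 1,2,3,5,6,7,9,13,14,15); its 9 consecutive differences strictly alternate in sign, and length 10 is optimal.

10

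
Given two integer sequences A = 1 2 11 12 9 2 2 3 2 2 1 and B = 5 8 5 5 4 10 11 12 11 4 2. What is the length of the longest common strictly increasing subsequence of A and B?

2

For each value that appears in both, track the longest common increasing run ending there.
The best achievable length is 2; one witness is 11, 12 (A-positions 3,4, B-positions 7,8).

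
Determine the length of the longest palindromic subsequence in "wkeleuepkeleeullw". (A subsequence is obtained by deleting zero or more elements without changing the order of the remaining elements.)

One longest palindromic subsequence is wlueeleeulw (positions 1,4,6,7,10,11,12,13,14,16,17); it reads the same forward and backward, and the interval DP gives dp[1][17] = 11.

11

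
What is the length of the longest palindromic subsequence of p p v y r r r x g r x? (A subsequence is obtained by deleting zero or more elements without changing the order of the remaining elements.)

Using dp[i][j] = 2 + dp[i+1][j−1] if the ends match, else max(dp[i+1][j], dp[i][j−1]):
dp[1][11] = 4. A witness is rrrr at positions 5,6,7,10.

4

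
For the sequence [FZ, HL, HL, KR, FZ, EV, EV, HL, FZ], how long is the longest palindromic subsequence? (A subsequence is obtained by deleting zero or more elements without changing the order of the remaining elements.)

6

Using dp[i][j] = 2 + dp[i+1][j−1] if the ends match, else max(dp[i+1][j], dp[i][j−1]):
dp[1][9] = 6. A witness is FZ HL EV EV HL FZ at positions 1,2,6,7,8,9.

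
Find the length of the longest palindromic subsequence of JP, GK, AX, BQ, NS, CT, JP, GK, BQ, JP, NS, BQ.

One longest palindromic subsequence is BQ NS JP BQ JP NS BQ (positions 4,5,7,9,10,11,12); it reads the same forward and backward, and the interval DP gives dp[1][12] = 7.

7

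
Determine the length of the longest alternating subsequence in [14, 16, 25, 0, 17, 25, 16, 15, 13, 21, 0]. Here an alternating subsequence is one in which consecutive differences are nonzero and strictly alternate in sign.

A longest alternating subsequence is 14, 16, 0, 17, 16, 21, 0 (positions 1,2,4,5,7,10,11); its 6 consecutive differences strictly alternate in sign, and length 7 is optimal.

7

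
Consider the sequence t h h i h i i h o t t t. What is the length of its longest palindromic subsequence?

One longest palindromic subsequence is thiiiht (positions 1,3,4,6,7,8,12); it reads the same forward and backward, and the interval DP gives dp[1][12] = 7.

7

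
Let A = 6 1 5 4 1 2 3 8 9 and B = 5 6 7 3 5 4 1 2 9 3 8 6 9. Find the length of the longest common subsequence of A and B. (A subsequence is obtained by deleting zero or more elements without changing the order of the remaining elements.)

A longest common subsequence is 6, 5, 4, 1, 2, 3, 8, 9 (length 8); the LCS DP confirms no longer common subsequence exists.

8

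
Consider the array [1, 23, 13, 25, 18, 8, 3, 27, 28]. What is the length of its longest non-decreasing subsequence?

One longest non-decreasing subsequence is 1, 23, 25, 27, 28 (positions 1,2,4,8,9), of length 5; no longer one exists.

5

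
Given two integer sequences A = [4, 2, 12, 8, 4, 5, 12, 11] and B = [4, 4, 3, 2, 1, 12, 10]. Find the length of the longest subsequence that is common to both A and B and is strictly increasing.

2

A longest common strictly increasing subsequence is 4, 12 (length 2); it appears in order in both A and B, and no longer such subsequence exists.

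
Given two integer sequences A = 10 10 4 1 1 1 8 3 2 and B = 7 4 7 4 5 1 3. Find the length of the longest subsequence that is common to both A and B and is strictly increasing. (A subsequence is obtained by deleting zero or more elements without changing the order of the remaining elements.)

2

For each value that appears in both, track the longest common increasing run ending there.
The best achievable length is 2; one witness is 1, 3 (A-positions 4,8, B-positions 6,7).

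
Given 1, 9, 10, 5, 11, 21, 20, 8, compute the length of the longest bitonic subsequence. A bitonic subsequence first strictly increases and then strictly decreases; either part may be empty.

Let inc[i] be the LIS ending at i and dec[i] the longest strictly decreasing subsequence starting at i. inc = [1, 2, 3, 2, 4, 5, 5, 3], dec = [1, 2, 2, 1, 2, 3, 2, 1].
max_i inc[i]+dec[i]−1 = 7, with one witness 1, 9, 10, 11, 21, 20, 8.

7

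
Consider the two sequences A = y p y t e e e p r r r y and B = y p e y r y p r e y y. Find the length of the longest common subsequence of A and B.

Backtracking the LCS table gives one alignment: y (A1,B1) → p (A2,B2) → y (A3,B6) → p (A8,B7) → r (A9,B8) → y (A12,B11).
So the longest common subsequence has length 6.

6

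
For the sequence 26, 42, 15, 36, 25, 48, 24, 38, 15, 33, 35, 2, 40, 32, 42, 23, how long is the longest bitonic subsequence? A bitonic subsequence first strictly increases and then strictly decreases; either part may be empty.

7

Let inc[i] be the LIS ending at i and dec[i] the longest strictly decreasing subsequence starting at i. inc = [1, 2, 1, 2, 2, 3, 2, 3, 1, 3, 4, 1, 5, 3, 6, 2], dec = [5, 6, 2, 5, 4, 5, 3, 4, 2, 3, 3, 1, 3, 2, 2, 1].
max_i inc[i]+dec[i]−1 = 7, with one witness 26, 42, 36, 25, 24, 15, 2.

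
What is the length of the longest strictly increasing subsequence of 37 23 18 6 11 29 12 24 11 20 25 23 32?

Let dp[i] be the longest increasing subsequence ending at position i. Then dp = [1, 1, 1, 1, 2, 3, 3, 4, 2, 4, 5, 5, 6].
The maximum is 6; one witness is 6, 11, 12, 24, 25, 32 at positions 4,5,7,8,11,13.

6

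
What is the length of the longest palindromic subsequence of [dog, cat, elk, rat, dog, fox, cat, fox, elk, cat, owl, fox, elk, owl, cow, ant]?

One longest palindromic subsequence is elk fox cat elk cat fox elk (positions 3,6,7,9,10,12,13); it reads the same forward and backward, and the interval DP gives dp[1][16] = 7.

7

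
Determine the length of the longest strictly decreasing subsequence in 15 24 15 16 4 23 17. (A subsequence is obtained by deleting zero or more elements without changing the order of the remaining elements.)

Let dp[i] be the longest decreasing subsequence ending at position i. Then dp = [1, 1, 2, 2, 3, 2, 3].
The maximum is 3; one witness is 24, 15, 4 at positions 2,3,5.

3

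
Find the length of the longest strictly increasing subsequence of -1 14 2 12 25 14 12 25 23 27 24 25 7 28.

One longest increasing subsequence is -1, 2, 12, 14, 23, 24, 25, 28 (positions 1,3,4,6,9,11,12,14), of length 8; no longer one exists.

8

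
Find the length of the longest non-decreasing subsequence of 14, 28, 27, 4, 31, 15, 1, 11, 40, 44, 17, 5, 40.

5

One longest non-decreasing subsequence is 14, 28, 31, 40, 44 (positions 1,2,5,9,10), of length 5; no longer one exists.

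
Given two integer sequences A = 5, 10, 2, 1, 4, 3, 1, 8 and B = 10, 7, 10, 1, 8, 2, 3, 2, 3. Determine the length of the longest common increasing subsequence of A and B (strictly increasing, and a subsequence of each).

A longest common strictly increasing subsequence is 1, 8 (length 2); it appears in order in both A and B, and no longer such subsequence exists.

2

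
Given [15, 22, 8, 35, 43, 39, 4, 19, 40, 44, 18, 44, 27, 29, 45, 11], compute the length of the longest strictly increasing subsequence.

Let dp[i] be the longest increasing subsequence ending at position i. Then dp = [1, 2, 1, 3, 4, 4, 1, 2, 5, 6, 2, 6, 3, 4, 7, 2].
The maximum is 7; one witness is 15, 22, 35, 39, 40, 44, 45 at positions 1,2,4,6,9,10,15.

7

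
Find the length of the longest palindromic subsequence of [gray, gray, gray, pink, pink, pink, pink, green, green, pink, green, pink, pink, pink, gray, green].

Using dp[i][j] = 2 + dp[i+1][j−1] if the ends match, else max(dp[i+1][j], dp[i][j−1]):
dp[1][16] = 12. A witness is gray pink pink pink pink green green pink pink pink pink gray at positions 3,4,5,6,7,8,9,10,12,13,14,15.

12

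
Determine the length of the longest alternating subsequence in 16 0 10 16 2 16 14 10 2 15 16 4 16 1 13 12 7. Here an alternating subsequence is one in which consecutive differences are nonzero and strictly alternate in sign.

A longest alternating subsequence is 16, 0, 10, 2, 16, 14, 15, 4, 16, 1, 13, 12 (positions 1,2,3,5,6,7,10,12,13,14,15,16); its 11 consecutive differences strictly alternate in sign, and length 12 is optimal.

12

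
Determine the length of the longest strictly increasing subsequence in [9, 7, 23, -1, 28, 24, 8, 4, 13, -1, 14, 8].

4

Scanning left to right, the best length ending at each element is: 9→1, 7→1, 23→2, -1→1, 28→3, 24→3, 8→2, 4→2, 13→3, -1→1, 14→4, 8→3.
So the longest increasing subsequence has length 4, e.g. 7, 8, 13, 14.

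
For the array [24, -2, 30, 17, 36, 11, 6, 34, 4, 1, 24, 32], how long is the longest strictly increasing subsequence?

Let dp[i] be the longest increasing subsequence ending at position i. Then dp = [1, 1, 2, 2, 3, 2, 2, 3, 2, 2, 3, 4].
The maximum is 4; one witness is -2, 17, 24, 32 at positions 2,4,11,12.

4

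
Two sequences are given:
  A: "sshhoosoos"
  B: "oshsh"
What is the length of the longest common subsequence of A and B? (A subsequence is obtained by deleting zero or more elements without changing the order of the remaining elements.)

3

A longest common subsequence is ssh (length 3); the LCS DP confirms no longer common subsequence exists.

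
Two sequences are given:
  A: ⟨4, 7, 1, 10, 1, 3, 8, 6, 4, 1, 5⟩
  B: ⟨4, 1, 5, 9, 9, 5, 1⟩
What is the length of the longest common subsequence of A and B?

A longest common subsequence is 4, 1, 1 (length 3); the LCS DP confirms no longer common subsequence exists.

3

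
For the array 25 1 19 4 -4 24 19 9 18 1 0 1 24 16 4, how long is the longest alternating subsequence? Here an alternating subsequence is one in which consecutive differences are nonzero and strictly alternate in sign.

10

Track the best alternating length ending on an up-step vs a down-step at each position: up/down = 1/1, 1/2, 3/2, 3/4, 1/4, 5/2, 5/6, 5/6, 7/6, 5/8, 5/8, 9/8, 9/2, 9/10, 9/10.
The maximum over both is 10; one such subsequence is 25, 1, 19, 4, 24, 9, 18, 1, 24, 16.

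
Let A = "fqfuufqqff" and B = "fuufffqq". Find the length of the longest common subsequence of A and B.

A longest common subsequence is fuufqq (length 6); the LCS DP confirms no longer common subsequence exists.

6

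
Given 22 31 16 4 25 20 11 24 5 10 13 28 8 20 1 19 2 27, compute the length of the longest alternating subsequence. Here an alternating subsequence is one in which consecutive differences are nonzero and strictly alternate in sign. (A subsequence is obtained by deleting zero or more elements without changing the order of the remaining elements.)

Track the best alternating length ending on an up-step vs a down-step at each position: up/down = 1/1, 2/1, 1/3, 1/3, 4/3, 4/5, 4/5, 6/5, 4/7, 8/7, 8/7, 8/3, 8/9, 10/9, 1/11, 12/11, 12/13, 14/9.
The maximum over both is 14; one such subsequence is 22, 31, 16, 25, 20, 24, 5, 10, 8, 20, 1, 19, 2, 27.

14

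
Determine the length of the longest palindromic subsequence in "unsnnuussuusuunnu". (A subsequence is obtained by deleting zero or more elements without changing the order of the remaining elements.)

14

Using dp[i][j] = 2 + dp[i+1][j−1] if the ends match, else max(dp[i+1][j], dp[i][j−1]):
dp[1][17] = 14. A witness is unnuusuusuunnu at positions 1,2,4,6,7,8,10,11,12,13,14,15,16,17.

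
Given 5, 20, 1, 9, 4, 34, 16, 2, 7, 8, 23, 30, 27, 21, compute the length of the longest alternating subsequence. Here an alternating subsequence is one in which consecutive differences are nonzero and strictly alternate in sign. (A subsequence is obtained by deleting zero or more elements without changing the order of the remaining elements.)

9

Track the best alternating length ending on an up-step vs a down-step at each position: up/down = 1/1, 2/1, 1/3, 4/3, 4/5, 6/1, 6/7, 4/7, 8/7, 8/7, 8/7, 8/7, 8/9, 8/9.
The maximum over both is 9; one such subsequence is 5, 20, 1, 9, 4, 34, 16, 30, 27.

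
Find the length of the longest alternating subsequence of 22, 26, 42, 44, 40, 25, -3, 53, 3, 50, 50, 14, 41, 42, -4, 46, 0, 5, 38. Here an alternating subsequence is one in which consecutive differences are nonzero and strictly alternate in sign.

Track the best alternating length ending on an up-step vs a down-step at each position: up/down = 1/1, 2/1, 2/1, 2/1, 2/3, 2/3, 1/3, 4/1, 4/5, 6/5, 6/5, 6/7, 8/7, 8/7, 1/9, 10/7, 10/11, 12/11, 12/11.
The maximum over both is 12; one such subsequence is 22, 42, 40, 53, 3, 50, 14, 41, -4, 46, 0, 5.

12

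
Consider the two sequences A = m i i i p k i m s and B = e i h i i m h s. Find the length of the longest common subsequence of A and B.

5

Backtracking the LCS table gives one alignment: i (A2,B2) → i (A4,B4) → i (A7,B5) → m (A8,B6) → s (A9,B8).
So the longest common subsequence has length 5.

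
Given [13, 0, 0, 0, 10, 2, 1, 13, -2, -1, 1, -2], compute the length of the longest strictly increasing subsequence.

One longest increasing subsequence is 0, 10, 13 (positions 2,5,8), of length 3; no longer one exists.

3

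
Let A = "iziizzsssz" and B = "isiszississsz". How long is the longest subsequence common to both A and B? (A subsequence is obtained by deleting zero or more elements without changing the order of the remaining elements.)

8

A longest common subsequence is iziisssz (length 8); the LCS DP confirms no longer common subsequence exists.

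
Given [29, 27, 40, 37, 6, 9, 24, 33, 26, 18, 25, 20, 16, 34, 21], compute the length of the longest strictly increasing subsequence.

5

One longest increasing subsequence is 6, 9, 24, 33, 34 (positions 5,6,7,8,14), of length 5; no longer one exists.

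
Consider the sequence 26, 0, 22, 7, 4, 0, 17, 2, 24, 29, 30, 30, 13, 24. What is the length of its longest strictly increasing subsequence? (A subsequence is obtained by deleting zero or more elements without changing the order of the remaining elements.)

Scanning left to right, the best length ending at each element is: 26→1, 0→1, 22→2, 7→2, 4→2, 0→1, 17→3, 2→2, 24→4, 29→5, 30→6, 30→6, 13→3, 24→4.
So the longest increasing subsequence has length 6, e.g. 0, 7, 17, 24, 29, 30.

6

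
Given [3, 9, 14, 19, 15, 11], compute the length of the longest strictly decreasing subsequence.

3

One longest decreasing subsequence is 19, 15, 11 (positions 4,5,6), of length 3; no longer one exists.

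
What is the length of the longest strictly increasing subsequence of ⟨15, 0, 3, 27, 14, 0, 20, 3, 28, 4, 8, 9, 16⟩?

Let dp[i] be the longest increasing subsequence ending at position i. Then dp = [1, 1, 2, 3, 3, 1, 4, 2, 5, 3, 4, 5, 6].
The maximum is 6; one witness is 0, 3, 4, 8, 9, 16 at positions 2,3,10,11,12,13.

6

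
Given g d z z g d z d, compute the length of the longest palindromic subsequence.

One longest palindromic subsequence is dzdzd (positions 2,3,6,7,8); it reads the same forward and backward, and the interval DP gives dp[1][8] = 5.

5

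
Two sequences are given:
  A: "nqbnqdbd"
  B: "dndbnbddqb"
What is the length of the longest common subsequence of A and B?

A longest common subsequence is nbnqb (length 5); the LCS DP confirms no longer common subsequence exists.

5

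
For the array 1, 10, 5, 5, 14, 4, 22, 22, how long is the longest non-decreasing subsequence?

6

One longest non-decreasing subsequence is 1, 5, 5, 14, 22, 22 (positions 1,3,4,5,7,8), of length 6; no longer one exists.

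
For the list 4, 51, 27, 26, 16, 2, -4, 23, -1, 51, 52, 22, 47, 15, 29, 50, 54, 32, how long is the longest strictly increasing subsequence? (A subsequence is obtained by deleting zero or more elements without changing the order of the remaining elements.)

One longest increasing subsequence is 4, 16, 23, 51, 52, 54 (positions 1,5,8,10,11,17), of length 6; no longer one exists.

6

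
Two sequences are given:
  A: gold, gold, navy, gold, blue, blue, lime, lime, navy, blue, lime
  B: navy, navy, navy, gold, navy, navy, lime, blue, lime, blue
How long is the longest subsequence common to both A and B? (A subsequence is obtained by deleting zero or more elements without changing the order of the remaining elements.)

5

Backtracking the LCS table gives one alignment: gold (A1,B4) → navy (A3,B6) → blue (A6,B8) → lime (A8,B9) → blue (A10,B10).
So the longest common subsequence has length 5.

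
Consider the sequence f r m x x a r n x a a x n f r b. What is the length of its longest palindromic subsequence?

8

One longest palindromic subsequence is rnxaaxnr (positions 7,8,9,10,11,12,13,15); it reads the same forward and backward, and the interval DP gives dp[1][16] = 8.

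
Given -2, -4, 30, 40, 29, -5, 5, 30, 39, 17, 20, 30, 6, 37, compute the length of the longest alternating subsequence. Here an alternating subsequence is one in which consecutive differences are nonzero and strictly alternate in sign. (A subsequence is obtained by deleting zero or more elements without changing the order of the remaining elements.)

9

Track the best alternating length ending on an up-step vs a down-step at each position: up/down = 1/1, 1/2, 3/1, 3/1, 3/4, 1/4, 5/4, 5/4, 5/4, 5/6, 7/6, 7/6, 5/8, 9/6.
The maximum over both is 9; one such subsequence is -2, -4, 30, 29, 30, 17, 20, 6, 37.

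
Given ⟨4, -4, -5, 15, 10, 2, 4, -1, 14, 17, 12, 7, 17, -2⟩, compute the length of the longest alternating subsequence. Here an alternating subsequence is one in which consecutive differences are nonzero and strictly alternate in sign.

Track the best alternating length ending on an up-step vs a down-step at each position: up/down = 1/1, 1/2, 1/2, 3/1, 3/4, 3/4, 5/4, 3/6, 7/4, 7/1, 7/8, 7/8, 9/1, 3/10.
The maximum over both is 10; one such subsequence is 4, -4, 15, 2, 4, -1, 14, 12, 17, -2.

10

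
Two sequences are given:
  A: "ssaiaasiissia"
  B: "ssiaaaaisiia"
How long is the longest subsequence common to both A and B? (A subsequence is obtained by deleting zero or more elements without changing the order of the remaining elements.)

9

A longest common subsequence is ssaaasiia (length 9); the LCS DP confirms no longer common subsequence exists.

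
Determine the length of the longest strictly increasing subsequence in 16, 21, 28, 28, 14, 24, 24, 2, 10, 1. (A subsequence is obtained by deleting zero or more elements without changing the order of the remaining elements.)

One longest increasing subsequence is 16, 21, 28 (positions 1,2,3), of length 3; no longer one exists.

3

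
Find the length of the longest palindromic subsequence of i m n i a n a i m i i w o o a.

9

One longest palindromic subsequence is imianaimi (positions 1,2,4,5,6,7,8,9,11); it reads the same forward and backward, and the interval DP gives dp[1][15] = 9.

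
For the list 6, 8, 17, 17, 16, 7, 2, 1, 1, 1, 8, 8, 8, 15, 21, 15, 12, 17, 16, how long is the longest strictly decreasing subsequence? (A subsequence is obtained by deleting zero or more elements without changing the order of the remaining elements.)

5

Scanning left to right, the best length ending at each element is: 6→1, 8→1, 17→1, 17→1, 16→2, 7→3, 2→4, 1→5, 1→5, 1→5, 8→3, 8→3, 8→3, 15→3, 21→1, 15→3, 12→4, 17→2, 16→3.
So the longest decreasing subsequence has length 5, e.g. 17, 16, 7, 2, 1.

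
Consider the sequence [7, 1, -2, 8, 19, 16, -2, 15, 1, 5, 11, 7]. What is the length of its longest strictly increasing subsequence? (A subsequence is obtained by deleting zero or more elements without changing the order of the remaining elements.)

4

One longest increasing subsequence is -2, 1, 5, 11 (positions 3,9,10,11), of length 4; no longer one exists.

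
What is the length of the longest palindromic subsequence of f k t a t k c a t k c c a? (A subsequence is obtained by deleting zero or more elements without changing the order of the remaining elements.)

Using dp[i][j] = 2 + dp[i+1][j−1] if the ends match, else max(dp[i+1][j], dp[i][j−1]):
dp[1][13] = 7. A witness is ktacatk at positions 2,3,4,7,8,9,10.

7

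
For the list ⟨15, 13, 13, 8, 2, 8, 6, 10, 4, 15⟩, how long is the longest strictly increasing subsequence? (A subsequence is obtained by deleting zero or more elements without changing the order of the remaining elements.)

Let dp[i] be the longest increasing subsequence ending at position i. Then dp = [1, 1, 1, 1, 1, 2, 2, 3, 2, 4].
The maximum is 4; one witness is 2, 8, 10, 15 at positions 5,6,8,10.

4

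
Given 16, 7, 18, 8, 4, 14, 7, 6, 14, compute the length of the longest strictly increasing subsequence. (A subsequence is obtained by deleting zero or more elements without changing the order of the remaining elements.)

Scanning left to right, the best length ending at each element is: 16→1, 7→1, 18→2, 8→2, 4→1, 14→3, 7→2, 6→2, 14→3.
So the longest increasing subsequence has length 3, e.g. 7, 8, 14.

3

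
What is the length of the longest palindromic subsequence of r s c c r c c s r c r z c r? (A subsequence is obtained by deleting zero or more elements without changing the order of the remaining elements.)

10

One longest palindromic subsequence is rccrccrccr (positions 1,3,4,5,6,7,9,10,13,14); it reads the same forward and backward, and the interval DP gives dp[1][14] = 10.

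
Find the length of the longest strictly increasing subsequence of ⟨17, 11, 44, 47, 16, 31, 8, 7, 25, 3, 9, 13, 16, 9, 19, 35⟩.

Scanning left to right, the best length ending at each element is: 17→1, 11→1, 44→2, 47→3, 16→2, 31→3, 8→1, 7→1, 25→3, 3→1, 9→2, 13→3, 16→4, 9→2, 19→5, 35→6.
So the longest increasing subsequence has length 6, e.g. 8, 9, 13, 16, 19, 35.

6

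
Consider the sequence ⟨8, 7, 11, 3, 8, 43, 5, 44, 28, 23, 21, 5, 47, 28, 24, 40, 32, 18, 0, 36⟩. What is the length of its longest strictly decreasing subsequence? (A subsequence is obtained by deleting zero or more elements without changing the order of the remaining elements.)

6

One longest decreasing subsequence is 43, 28, 23, 21, 5, 0 (positions 6,9,10,11,12,19), of length 6; no longer one exists.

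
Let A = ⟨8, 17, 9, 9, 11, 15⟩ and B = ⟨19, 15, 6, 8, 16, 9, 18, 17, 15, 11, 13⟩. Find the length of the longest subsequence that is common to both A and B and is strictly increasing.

3

For each value that appears in both, track the longest common increasing run ending there.
The best achievable length is 3; one witness is 8, 9, 15 (A-positions 1,3,6, B-positions 4,6,9).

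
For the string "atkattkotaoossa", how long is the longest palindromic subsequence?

Using dp[i][j] = 2 + dp[i+1][j−1] if the ends match, else max(dp[i+1][j], dp[i][j−1]):
dp[1][15] = 8. A witness is atkttkta at positions 1,2,3,5,6,7,9,15.

8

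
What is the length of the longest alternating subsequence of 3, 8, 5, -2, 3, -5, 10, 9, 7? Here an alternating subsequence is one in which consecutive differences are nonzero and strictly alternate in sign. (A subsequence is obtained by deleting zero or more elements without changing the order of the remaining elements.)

Track the best alternating length ending on an up-step vs a down-step at each position: up/down = 1/1, 2/1, 2/3, 1/3, 4/3, 1/5, 6/1, 6/7, 6/7.
The maximum over both is 7; one such subsequence is 3, 8, -2, 3, -5, 10, 9.

7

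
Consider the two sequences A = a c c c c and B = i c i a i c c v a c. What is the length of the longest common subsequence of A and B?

Backtracking the LCS table gives one alignment: a (A1,B4) → c (A2,B6) → c (A3,B7) → c (A5,B10).
So the longest common subsequence has length 4.

4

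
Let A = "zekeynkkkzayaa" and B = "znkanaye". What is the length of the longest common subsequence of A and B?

A longest common subsequence is zknay (length 5); the LCS DP confirms no longer common subsequence exists.

5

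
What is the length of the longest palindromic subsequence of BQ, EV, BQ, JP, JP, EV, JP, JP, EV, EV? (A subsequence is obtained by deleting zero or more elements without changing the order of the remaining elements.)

Using dp[i][j] = 2 + dp[i+1][j−1] if the ends match, else max(dp[i+1][j], dp[i][j−1]):
dp[1][10] = 7. A witness is EV JP JP EV JP JP EV at positions 2,4,5,6,7,8,10.

7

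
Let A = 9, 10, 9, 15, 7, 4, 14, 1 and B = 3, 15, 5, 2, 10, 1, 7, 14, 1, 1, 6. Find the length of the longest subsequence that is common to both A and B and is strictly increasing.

2

A longest common strictly increasing subsequence is 10, 14 (length 2); it appears in order in both A and B, and no longer such subsequence exists.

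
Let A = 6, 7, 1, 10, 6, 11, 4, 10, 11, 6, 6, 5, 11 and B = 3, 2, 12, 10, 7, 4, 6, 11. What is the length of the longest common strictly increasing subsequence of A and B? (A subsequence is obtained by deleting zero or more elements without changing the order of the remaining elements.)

For each value that appears in both, track the longest common increasing run ending there.
The best achievable length is 3; one witness is 4, 6, 11 (A-positions 7,10,13, B-positions 6,7,8).

3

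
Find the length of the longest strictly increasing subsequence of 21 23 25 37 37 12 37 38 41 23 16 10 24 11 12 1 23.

6

Scanning left to right, the best length ending at each element is: 21→1, 23→2, 25→3, 37→4, 37→4, 12→1, 37→4, 38→5, 41→6, 23→2, 16→2, 10→1, 24→3, 11→2, 12→3, 1→1, 23→4.
So the longest increasing subsequence has length 6, e.g. 21, 23, 25, 37, 38, 41.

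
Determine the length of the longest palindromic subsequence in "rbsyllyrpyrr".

6

One longest palindromic subsequence is ryllyr (positions 1,4,5,6,10,12); it reads the same forward and backward, and the interval DP gives dp[1][12] = 6.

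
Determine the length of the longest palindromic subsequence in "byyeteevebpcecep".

Using dp[i][j] = 2 + dp[i+1][j−1] if the ends match, else max(dp[i+1][j], dp[i][j−1]):
dp[1][16] = 7. A witness is eeeveee at positions 4,6,7,8,9,13,15.

7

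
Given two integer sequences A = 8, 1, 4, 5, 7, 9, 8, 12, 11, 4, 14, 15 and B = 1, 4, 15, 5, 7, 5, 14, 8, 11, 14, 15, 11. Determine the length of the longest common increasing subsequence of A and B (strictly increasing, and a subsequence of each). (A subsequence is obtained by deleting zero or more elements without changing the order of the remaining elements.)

A longest common strictly increasing subsequence is 1, 4, 5, 7, 8, 11, 14, 15 (length 8); it appears in order in both A and B, and no longer such subsequence exists.

8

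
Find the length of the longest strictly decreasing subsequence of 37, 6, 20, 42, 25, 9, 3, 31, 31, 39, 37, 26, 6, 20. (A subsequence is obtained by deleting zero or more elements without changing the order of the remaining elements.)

Let dp[i] be the longest decreasing subsequence ending at position i. Then dp = [1, 2, 2, 1, 2, 3, 4, 2, 2, 2, 3, 4, 5, 5].
The maximum is 5; one witness is 42, 39, 37, 26, 6 at positions 4,10,11,12,13.

5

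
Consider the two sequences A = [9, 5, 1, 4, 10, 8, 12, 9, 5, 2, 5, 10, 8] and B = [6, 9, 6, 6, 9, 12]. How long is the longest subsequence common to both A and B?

2

Backtracking the LCS table gives one alignment: 9 (A1,B5) → 12 (A7,B6).
So the longest common subsequence has length 2.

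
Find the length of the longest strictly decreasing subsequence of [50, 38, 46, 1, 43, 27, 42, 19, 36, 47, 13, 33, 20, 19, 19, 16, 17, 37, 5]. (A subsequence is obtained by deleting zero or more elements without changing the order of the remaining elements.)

One longest decreasing subsequence is 50, 46, 43, 42, 36, 33, 20, 19, 16, 5 (positions 1,3,5,7,9,12,13,14,16,19), of length 10; no longer one exists.

10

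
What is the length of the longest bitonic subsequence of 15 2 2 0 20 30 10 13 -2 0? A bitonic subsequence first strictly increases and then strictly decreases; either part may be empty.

5

One longest bitonic subsequence is 15, 20, 30, 13, 0 (positions 1,5,6,8,10): it rises to 30 then falls. Length 5 is optimal.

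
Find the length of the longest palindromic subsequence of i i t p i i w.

Using dp[i][j] = 2 + dp[i+1][j−1] if the ends match, else max(dp[i+1][j], dp[i][j−1]):
dp[1][7] = 5. A witness is iipii at positions 1,2,4,5,6.

5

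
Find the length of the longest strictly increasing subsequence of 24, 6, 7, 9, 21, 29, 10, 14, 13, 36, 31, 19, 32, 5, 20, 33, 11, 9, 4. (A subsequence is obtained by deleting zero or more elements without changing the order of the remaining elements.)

One longest increasing subsequence is 6, 7, 9, 21, 29, 31, 32, 33 (positions 2,3,4,5,6,11,13,16), of length 8; no longer one exists.

8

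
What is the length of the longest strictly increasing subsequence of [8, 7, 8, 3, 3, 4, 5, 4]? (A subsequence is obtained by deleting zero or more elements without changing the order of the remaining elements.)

3

Scanning left to right, the best length ending at each element is: 8→1, 7→1, 8→2, 3→1, 3→1, 4→2, 5→3, 4→2.
So the longest increasing subsequence has length 3, e.g. 3, 4, 5.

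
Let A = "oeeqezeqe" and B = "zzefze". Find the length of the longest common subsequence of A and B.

3

Backtracking the LCS table gives one alignment: e (A2,B3) → z (A6,B5) → e (A9,B6).
So the longest common subsequence has length 3.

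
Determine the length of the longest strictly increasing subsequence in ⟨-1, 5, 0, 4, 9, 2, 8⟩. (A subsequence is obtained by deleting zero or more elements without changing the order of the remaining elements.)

4

One longest increasing subsequence is -1, 0, 4, 9 (positions 1,3,4,5), of length 4; no longer one exists.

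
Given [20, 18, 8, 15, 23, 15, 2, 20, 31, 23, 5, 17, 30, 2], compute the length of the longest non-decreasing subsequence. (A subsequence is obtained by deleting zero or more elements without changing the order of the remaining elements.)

Scanning left to right, the best length ending at each element is: 20→1, 18→1, 8→1, 15→2, 23→3, 15→3, 2→1, 20→4, 31→5, 23→5, 5→2, 17→4, 30→6, 2→2.
So the longest non-decreasing subsequence has length 6, e.g. 8, 15, 15, 20, 23, 30.

6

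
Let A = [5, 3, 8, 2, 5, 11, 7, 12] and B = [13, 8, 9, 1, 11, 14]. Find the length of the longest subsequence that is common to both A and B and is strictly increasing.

2

For each value that appears in both, track the longest common increasing run ending there.
The best achievable length is 2; one witness is 8, 11 (A-positions 3,6, B-positions 2,5).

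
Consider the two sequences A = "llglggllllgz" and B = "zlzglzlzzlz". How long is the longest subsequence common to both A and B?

6

A longest common subsequence is lglllz (length 6); the LCS DP confirms no longer common subsequence exists.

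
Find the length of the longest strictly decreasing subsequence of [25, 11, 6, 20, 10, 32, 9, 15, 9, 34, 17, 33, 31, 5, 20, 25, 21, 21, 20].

Scanning left to right, the best length ending at each element is: 25→1, 11→2, 6→3, 20→2, 10→3, 32→1, 9→4, 15→3, 9→4, 34→1, 17→3, 33→2, 31→3, 5→5, 20→4, 25→4, 21→5, 21→5, 20→6.
So the longest decreasing subsequence has length 6, e.g. 34, 33, 31, 25, 21, 20.

6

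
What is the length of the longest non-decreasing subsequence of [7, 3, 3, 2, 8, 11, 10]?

One longest non-decreasing subsequence is 3, 3, 8, 11 (positions 2,3,5,6), of length 4; no longer one exists.

4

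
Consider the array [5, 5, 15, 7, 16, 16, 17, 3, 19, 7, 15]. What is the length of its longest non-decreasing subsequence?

7

One longest non-decreasing subsequence is 5, 5, 15, 16, 16, 17, 19 (positions 1,2,3,5,6,7,9), of length 7; no longer one exists.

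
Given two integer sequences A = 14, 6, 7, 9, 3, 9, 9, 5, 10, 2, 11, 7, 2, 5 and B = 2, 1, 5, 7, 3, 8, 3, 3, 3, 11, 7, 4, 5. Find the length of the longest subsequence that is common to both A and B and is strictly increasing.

2

A longest common strictly increasing subsequence is 2, 5 (length 2); it appears in order in both A and B, and no longer such subsequence exists.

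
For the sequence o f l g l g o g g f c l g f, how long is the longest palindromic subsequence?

One longest palindromic subsequence is fglggglgf (positions 2,4,5,6,8,9,12,13,14); it reads the same forward and backward, and the interval DP gives dp[1][14] = 9.

9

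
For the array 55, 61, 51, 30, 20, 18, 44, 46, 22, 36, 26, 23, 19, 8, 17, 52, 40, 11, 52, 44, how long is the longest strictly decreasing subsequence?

Let dp[i] be the longest decreasing subsequence ending at position i. Then dp = [1, 1, 2, 3, 4, 5, 3, 3, 4, 4, 5, 6, 7, 8, 8, 2, 4, 9, 2, 4].
The maximum is 9; one witness is 55, 51, 44, 36, 26, 23, 19, 17, 11 at positions 1,3,7,10,11,12,13,15,18.

9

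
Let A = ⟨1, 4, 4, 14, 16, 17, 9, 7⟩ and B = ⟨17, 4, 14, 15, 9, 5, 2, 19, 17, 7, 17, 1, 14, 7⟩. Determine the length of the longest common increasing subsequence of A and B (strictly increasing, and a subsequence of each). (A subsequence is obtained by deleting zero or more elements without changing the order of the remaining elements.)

A longest common strictly increasing subsequence is 4, 14, 17 (length 3); it appears in order in both A and B, and no longer such subsequence exists.

3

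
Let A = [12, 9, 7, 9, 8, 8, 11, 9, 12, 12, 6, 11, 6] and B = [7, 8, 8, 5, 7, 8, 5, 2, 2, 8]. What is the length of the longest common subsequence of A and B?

3

Backtracking the LCS table gives one alignment: 7 (A3,B5) → 8 (A5,B6) → 8 (A6,B10).
So the longest common subsequence has length 3.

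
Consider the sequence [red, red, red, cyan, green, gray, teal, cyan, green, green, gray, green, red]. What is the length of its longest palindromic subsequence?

Using dp[i][j] = 2 + dp[i+1][j−1] if the ends match, else max(dp[i+1][j], dp[i][j−1]):
dp[1][13] = 8. A witness is red green gray green green gray green red at positions 1,5,6,9,10,11,12,13.

8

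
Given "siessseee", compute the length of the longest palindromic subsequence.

Using dp[i][j] = 2 + dp[i+1][j−1] if the ends match, else max(dp[i+1][j], dp[i][j−1]):
dp[1][9] = 5. A witness is essse at positions 3,4,5,6,9.

5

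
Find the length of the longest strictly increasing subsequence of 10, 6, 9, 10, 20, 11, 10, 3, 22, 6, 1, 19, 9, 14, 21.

6

Let dp[i] be the longest increasing subsequence ending at position i. Then dp = [1, 1, 2, 3, 4, 4, 3, 1, 5, 2, 1, 5, 3, 5, 6].
The maximum is 6; one witness is 6, 9, 10, 11, 19, 21 at positions 2,3,4,6,12,15.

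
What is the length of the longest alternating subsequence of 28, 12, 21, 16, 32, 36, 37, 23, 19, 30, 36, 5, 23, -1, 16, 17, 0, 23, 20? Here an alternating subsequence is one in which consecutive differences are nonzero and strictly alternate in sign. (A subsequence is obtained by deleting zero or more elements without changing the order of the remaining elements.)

14

A longest alternating subsequence is 28, 12, 21, 16, 32, 23, 30, 5, 23, -1, 16, 0, 23, 20 (positions 1,2,3,4,5,8,10,12,13,14,15,17,18,19); its 13 consecutive differences strictly alternate in sign, and length 14 is optimal.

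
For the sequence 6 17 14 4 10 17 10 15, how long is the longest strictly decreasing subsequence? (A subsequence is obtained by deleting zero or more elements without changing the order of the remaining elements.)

3

Scanning left to right, the best length ending at each element is: 6→1, 17→1, 14→2, 4→3, 10→3, 17→1, 10→3, 15→2.
So the longest decreasing subsequence has length 3, e.g. 17, 14, 4.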